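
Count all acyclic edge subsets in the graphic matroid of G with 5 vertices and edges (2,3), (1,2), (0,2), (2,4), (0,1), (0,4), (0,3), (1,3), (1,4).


An independent set in a graphic matroid is an acyclic edge subset.
G has 5 vertices and 9 edges.
Enumerate all 2^9 = 512 subsets, checking for acyclicity.
Total independent sets = 198.

198


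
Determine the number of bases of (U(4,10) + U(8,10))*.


(M1+M2)* = M1* + M2*.
M1* = U(6,10), bases: C(10,6) = 210.
M2* = U(2,10), bases: C(10,2) = 45.
|B(M*)| = 210 * 45 = 9450.

9450


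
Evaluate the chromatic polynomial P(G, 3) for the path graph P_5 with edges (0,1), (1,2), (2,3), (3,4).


P(P_5, k) = k * (k-1)^(4).
P(3) = 3 * 2^4 = 3 * 16 = 48.

48


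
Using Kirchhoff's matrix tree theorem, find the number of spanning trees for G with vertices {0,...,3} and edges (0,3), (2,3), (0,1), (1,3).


By Kirchhoff's matrix tree theorem, the number of spanning trees equals
the determinant of any cofactor of the Laplacian matrix L.
G has 4 vertices and 4 edges.
Computing the (3 x 3) cofactor determinant gives 3.

3


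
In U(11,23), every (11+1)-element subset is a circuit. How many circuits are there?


In U(11,23), circuits are the (12)-element subsets.
Any set of 12 elements is dependent, and removing any one element gives
an independent set of size 11, so it is a minimal dependent set.
Number of circuits = (23 choose 12) = 1352078.

1352078


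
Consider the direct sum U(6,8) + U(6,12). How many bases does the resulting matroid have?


Bases of a direct sum M1 + M2: |B| = |B(M1)| * |B(M2)|.
|B(U(6,8))| = C(8,6) = 28.
|B(U(6,12))| = C(12,6) = 924.
Total bases = 28 * 924 = 25872.

25872


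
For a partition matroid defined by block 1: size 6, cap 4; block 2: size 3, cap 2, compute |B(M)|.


A basis picks exactly ci elements from block i.
Number of bases = product of C(|Si|, ci).
= C(6,4) * C(3,2)
= 15 * 3
= 45.

45


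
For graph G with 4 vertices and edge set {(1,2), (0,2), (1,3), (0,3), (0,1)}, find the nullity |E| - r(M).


Cycle rank (nullity) = |E| - r(M) = |E| - (|V| - c).
|E| = 5, |V| = 4, c = 1.
Nullity = 5 - (4 - 1) = 5 - 3 = 2.

2


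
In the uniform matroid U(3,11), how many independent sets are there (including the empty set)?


Independent sets of U(3,11) are all subsets of size <= 3.
Count = C(11,0) + C(11,1) + C(11,2) + C(11,3)
     = 1 + 11 + 55 + 165
     = 232.

232


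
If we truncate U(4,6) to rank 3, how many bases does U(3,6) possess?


Truncating U(4,6) to rank 3 gives U(3,6).
Bases of U(3,6) are all 3-element subsets of 6 elements.
Number of bases = C(6,3) = 6! / (3! * 3!) = 20.

20


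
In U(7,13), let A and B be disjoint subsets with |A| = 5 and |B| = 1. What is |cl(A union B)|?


|A union B| = 5 + 1 = 6 (disjoint).
In U(7,13), cl(S) = S if |S| < 7, else cl(S) = E.
Since 6 < 7, cl(A union B) = A union B.
|cl(A union B)| = 6.

6


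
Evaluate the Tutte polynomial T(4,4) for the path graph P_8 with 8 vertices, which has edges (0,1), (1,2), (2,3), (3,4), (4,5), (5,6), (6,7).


A path on 8 vertices is a tree with 7 edges.
T(x,y) = x^(7) for any tree.
T(4,4) = 4^7 = 16384.

16384


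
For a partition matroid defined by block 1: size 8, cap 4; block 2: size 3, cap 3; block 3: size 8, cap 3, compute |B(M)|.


A basis picks exactly ci elements from block i.
Number of bases = product of C(|Si|, ci).
= C(8,4) * C(3,3) * C(8,3)
= 70 * 1 * 56
= 3920.

3920


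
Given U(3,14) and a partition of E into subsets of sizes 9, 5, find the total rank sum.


r(Ai) = min(|Ai|, 3) for each part.
Sum = min(9,3) + min(5,3)
    = 3 + 3
    = 6.

6


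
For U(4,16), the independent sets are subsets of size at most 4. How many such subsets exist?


Independent sets of U(4,16) are all subsets of size <= 4.
Count = (16 choose 0) + (16 choose 1) + (16 choose 2) + (16 choose 3) + (16 choose 4)
     = 1 + 16 + 120 + 560 + 1820
     = 2517.

2517


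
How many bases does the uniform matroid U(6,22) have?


Bases of U(6,22) are all 6-element subsets of the 22-element ground set.
Number of bases = C(22,6).
C(22,6) = 74613.

74613


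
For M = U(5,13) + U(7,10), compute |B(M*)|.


(M1+M2)* = M1* + M2*.
M1* = U(8,13), bases: C(13,8) = 1287.
M2* = U(3,10), bases: C(10,3) = 120.
|B(M*)| = 1287 * 120 = 154440.

154440


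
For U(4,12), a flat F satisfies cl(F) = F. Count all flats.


Flats of U(4,12): every subset of size < 4 is a flat, plus E itself.
Count = C(12,0) + C(12,1) + C(12,2) + C(12,3) + 1
     = 1 + 12 + 66 + 220 + 1
     = 300.

300


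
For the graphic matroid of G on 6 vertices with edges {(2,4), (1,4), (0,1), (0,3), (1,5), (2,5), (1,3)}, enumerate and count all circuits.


A circuit in a graphic matroid = edge set of a simple cycle.
G has 6 vertices and 7 edges.
Enumerating all minimal edge subsets forming cycles...
Total circuits found: 2.

2


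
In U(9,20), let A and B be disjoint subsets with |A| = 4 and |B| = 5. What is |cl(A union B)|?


|A union B| = 4 + 5 = 9 (disjoint).
In U(9,20), cl(S) = S if |S| < 9, else cl(S) = E.
Since 9 >= 9, cl(A union B) = E.
|cl(A union B)| = 20.

20


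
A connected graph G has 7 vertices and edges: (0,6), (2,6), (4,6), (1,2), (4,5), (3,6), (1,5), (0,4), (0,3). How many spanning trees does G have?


By Kirchhoff's matrix tree theorem, the number of spanning trees equals
the determinant of any cofactor of the Laplacian matrix L.
G has 7 vertices and 9 edges.
Computing the (6 x 6) cofactor determinant gives 37.

37


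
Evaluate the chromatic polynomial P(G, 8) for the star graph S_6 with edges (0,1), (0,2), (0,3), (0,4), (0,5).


P(tree, k) = k * (k-1)^(5) for any tree on 6 vertices.
P(8) = 8 * 7^5 = 8 * 16807 = 134456.

134456


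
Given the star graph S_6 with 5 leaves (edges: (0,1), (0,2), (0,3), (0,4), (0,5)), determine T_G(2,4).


A star on 6 vertices is a tree with 5 edges.
T(x,y) = x^(5) for any tree.
T(2,4) = 2^5 = 32.

32


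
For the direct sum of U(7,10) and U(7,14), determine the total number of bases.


Bases of a direct sum M1 + M2: |B| = |B(M1)| * |B(M2)|.
|B(U(7,10))| = C(10,7) = 120.
|B(U(7,14))| = C(14,7) = 3432.
Total bases = 120 * 3432 = 411840.

411840


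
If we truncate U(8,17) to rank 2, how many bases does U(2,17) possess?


Truncating U(8,17) to rank 2 gives U(2,17).
Bases of U(2,17) are all 2-element subsets of 17 elements.
Number of bases = C(17,2) = (17 * 16) / (1 * 2) = 136.

136


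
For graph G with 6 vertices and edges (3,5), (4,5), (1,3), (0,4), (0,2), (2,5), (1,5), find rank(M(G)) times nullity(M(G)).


r(M) = |V| - c = 6 - 1 = 5.
nullity = |E| - r(M) = 7 - 5 = 2.
Product = 5 * 2 = 10.

10


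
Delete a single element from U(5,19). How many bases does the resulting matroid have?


Deleting e from U(5,19) gives U(5,18) since n > r.
Bases of U(5,18) = C(18,5) = 8568.

8568


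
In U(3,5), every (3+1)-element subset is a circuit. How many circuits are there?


In U(3,5), circuits are the (4)-element subsets.
Any set of 4 elements is dependent, and removing any one element gives
an independent set of size 3, so it is a minimal dependent set.
Number of circuits = (5 choose 4) = 5.

5


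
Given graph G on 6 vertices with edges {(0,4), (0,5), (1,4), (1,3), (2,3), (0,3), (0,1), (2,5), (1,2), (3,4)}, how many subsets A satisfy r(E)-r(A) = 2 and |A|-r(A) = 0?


R(x,y) = sum over A in 2^E of x^(r(E)-r(A)) * y^(|A|-r(A)).
G has 6 vertices, 10 edges. r(E) = 5.
Enumerate all 2^10 = 1024 subsets.
Count subsets with r(E)-r(A)=2 and |A|-r(A)=0: 115.

115


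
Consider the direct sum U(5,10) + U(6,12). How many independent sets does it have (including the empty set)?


For a direct sum, |I(M1+M2)| = |I(M1)| * |I(M2)|.
|I(U(5,10))| = sum C(10,k) for k=0..5 = 638.
|I(U(6,12))| = sum C(12,k) for k=0..6 = 2510.
Total = 638 * 2510 = 1601380.

1601380


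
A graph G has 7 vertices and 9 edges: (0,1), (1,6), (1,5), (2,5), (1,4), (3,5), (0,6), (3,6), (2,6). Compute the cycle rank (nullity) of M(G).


Cycle rank (nullity) = |E| - r(M) = |E| - (|V| - c).
|E| = 9, |V| = 7, c = 1.
Nullity = 9 - (7 - 1) = 9 - 6 = 3.

3


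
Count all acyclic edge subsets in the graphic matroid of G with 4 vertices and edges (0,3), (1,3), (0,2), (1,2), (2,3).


An independent set in a graphic matroid is an acyclic edge subset.
G has 4 vertices and 5 edges.
Enumerate all 2^5 = 32 subsets, checking for acyclicity.
Total independent sets = 24.

24


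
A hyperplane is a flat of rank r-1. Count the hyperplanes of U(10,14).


Hyperplanes of U(10,14) are flats of rank 9.
In a uniform matroid, these are exactly the (9)-element subsets.
Count = C(14,9) = 14! / (9! * 5!) = 2002.

2002


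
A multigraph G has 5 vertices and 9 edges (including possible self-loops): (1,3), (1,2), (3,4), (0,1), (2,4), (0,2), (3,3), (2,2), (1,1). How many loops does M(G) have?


In a graphic matroid, a loop is a self-loop edge (u,u) with rank 0.
Examining all 9 edges for self-loops...
Self-loops found: (3,3), (2,2), (1,1)
Number of loops = 3.

3


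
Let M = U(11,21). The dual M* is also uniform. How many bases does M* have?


The dual of U(r,n) is U(n-r, n) = U(10,21).
Bases of U(10,21) are all (10)-element subsets.
|B(M*)| = C(21,10) = 21! / (10! * 11!) = 352716.

352716


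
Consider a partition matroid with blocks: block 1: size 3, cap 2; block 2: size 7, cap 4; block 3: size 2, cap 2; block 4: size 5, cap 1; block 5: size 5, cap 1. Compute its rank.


Rank of a partition matroid = sum of min(|Si|, ci) for each block.
= min(3,2) + min(7,4) + min(2,2) + min(5,1) + min(5,1)
= 2 + 4 + 2 + 1 + 1
= 10.

10


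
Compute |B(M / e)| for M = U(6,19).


Contracting e from U(6,19) gives U(5,18).
Bases of U(5,18) = (18 choose 5) = 8568.

8568


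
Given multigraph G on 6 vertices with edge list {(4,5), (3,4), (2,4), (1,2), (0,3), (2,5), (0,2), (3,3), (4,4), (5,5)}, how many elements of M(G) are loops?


In a graphic matroid, a loop is a self-loop edge (u,u) with rank 0.
Examining all 10 edges for self-loops...
Self-loops found: (3,3), (4,4), (5,5)
Number of loops = 3.

3


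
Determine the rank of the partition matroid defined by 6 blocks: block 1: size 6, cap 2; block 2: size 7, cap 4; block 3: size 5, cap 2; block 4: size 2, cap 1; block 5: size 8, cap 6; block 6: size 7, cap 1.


Rank of a partition matroid = sum of min(|Si|, ci) for each block.
= min(6,2) + min(7,4) + min(5,2) + min(2,1) + min(8,6) + min(7,1)
= 2 + 4 + 2 + 1 + 6 + 1
= 16.

16


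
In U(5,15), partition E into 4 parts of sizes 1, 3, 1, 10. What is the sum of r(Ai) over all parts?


r(Ai) = min(|Ai|, 5) for each part.
Sum = min(1,5) + min(3,5) + min(1,5) + min(10,5)
    = 1 + 3 + 1 + 5
    = 10.

10


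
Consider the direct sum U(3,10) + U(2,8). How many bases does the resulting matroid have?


Bases of a direct sum M1 + M2: |B| = |B(M1)| * |B(M2)|.
|B(U(3,10))| = C(10,3) = 120.
|B(U(2,8))| = C(8,2) = 28.
Total bases = 120 * 28 = 3360.

3360


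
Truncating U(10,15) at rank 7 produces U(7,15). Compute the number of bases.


Truncating U(10,15) to rank 7 gives U(7,15).
Bases of U(7,15) are all 7-element subsets of 15 elements.
Number of bases = C(15,7) = 15! / (7! * 8!) = 6435.

6435


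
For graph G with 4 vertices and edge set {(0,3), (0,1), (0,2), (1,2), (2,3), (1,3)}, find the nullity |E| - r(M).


Cycle rank (nullity) = |E| - r(M) = |E| - (|V| - c).
|E| = 6, |V| = 4, c = 1.
Nullity = 6 - (4 - 1) = 6 - 3 = 3.

3


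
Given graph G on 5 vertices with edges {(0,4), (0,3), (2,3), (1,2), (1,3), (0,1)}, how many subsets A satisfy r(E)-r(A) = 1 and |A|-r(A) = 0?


R(x,y) = sum over A in 2^E of x^(r(E)-r(A)) * y^(|A|-r(A)).
G has 5 vertices, 6 edges. r(E) = 4.
Enumerate all 2^6 = 64 subsets.
Count subsets with r(E)-r(A)=1 and |A|-r(A)=0: 18.

18


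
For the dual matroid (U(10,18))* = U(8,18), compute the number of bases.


The dual of U(r,n) is U(n-r, n) = U(8,18).
Bases of U(8,18) are all (8)-element subsets.
|B(M*)| = C(18,8) = 43758.

43758


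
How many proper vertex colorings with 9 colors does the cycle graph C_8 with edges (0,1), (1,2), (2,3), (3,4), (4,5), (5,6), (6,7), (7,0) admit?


P(C_8, k) = (k-1)^8 + (-1)^8*(k-1).
P(9) = (8)^8 + 8
= 16777216 + 8 = 16777224.

16777224


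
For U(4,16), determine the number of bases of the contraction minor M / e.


Contracting e from U(4,16) gives U(3,15).
Bases of U(3,15) = (15 choose 3) = 455.

455


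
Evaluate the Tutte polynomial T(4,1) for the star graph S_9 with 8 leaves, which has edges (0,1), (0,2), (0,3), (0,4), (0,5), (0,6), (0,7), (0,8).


A star on 9 vertices is a tree with 8 edges.
T(x,y) = x^(8) for any tree.
T(4,1) = 4^8 = 65536.

65536


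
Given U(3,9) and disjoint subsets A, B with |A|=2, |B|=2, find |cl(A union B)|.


|A union B| = 2 + 2 = 4 (disjoint).
In U(3,9), cl(S) = S if |S| < 3, else cl(S) = E.
Since 4 >= 3, cl(A union B) = E.
|cl(A union B)| = 9.

9


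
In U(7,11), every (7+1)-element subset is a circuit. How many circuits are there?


In U(7,11), circuits are the (8)-element subsets.
Any set of 8 elements is dependent, and removing any one element gives
an independent set of size 7, so it is a minimal dependent set.
Number of circuits = C(11,8) = 165.

165


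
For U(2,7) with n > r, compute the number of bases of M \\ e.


Deleting e from U(2,7) gives U(2,6) since n > r.
Bases of U(2,6) = C(6,2) = 6! / (2! * 4!) = 15.

15


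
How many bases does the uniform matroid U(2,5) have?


Bases of U(2,5) are all 2-element subsets of the 5-element ground set.
Number of bases = C(5,2).
C(5,2) = (5 * 4) / (1 * 2) = 10.

10


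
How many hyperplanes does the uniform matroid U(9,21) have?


Hyperplanes of U(9,21) are flats of rank 8.
In a uniform matroid, these are exactly the (8)-element subsets.
Count = C(21,8) = 203490.

203490


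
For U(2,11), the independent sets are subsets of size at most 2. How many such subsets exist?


Independent sets of U(2,11) are all subsets of size <= 2.
Count = (11 choose 0) + (11 choose 1) + (11 choose 2)
     = 1 + 11 + 55
     = 67.

67


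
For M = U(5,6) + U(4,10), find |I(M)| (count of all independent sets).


For a direct sum, |I(M1+M2)| = |I(M1)| * |I(M2)|.
|I(U(5,6))| = sum C(6,k) for k=0..5 = 63.
|I(U(4,10))| = sum C(10,k) for k=0..4 = 386.
Total = 63 * 386 = 24318.

24318


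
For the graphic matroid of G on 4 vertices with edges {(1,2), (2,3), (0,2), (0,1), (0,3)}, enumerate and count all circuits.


A circuit in a graphic matroid = edge set of a simple cycle.
G has 4 vertices and 5 edges.
Enumerating all minimal edge subsets forming cycles...
Total circuits found: 3.

3


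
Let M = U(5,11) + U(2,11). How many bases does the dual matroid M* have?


(M1+M2)* = M1* + M2*.
M1* = U(6,11), bases: C(11,6) = 462.
M2* = U(9,11), bases: C(11,9) = 55.
|B(M*)| = 462 * 55 = 25410.

25410


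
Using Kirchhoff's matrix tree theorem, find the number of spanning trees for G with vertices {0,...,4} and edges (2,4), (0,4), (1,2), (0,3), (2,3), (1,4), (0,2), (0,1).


By Kirchhoff's matrix tree theorem, the number of spanning trees equals
the determinant of any cofactor of the Laplacian matrix L.
G has 5 vertices and 8 edges.
Computing the (4 x 4) cofactor determinant gives 40.

40


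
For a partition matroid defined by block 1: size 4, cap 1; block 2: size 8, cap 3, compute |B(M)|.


A basis picks exactly ci elements from block i.
Number of bases = product of C(|Si|, ci).
= C(4,1) * C(8,3)
= 4 * 56
= 224.

224


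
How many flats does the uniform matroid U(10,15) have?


Flats of U(10,15): every subset of size < 10 is a flat, plus E itself.
Count = C(15,0) + C(15,1) + C(15,2) + C(15,3) + C(15,4) + C(15,5) + C(15,6) + C(15,7) + C(15,8) + C(15,9) + 1
     = 1 + 15 + 105 + 455 + 1365 + 3003 + 5005 + 6435 + 6435 + 5005 + 1
     = 27825.

27825


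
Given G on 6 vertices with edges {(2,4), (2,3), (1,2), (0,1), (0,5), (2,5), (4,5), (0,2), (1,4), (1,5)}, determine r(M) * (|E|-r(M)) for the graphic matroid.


r(M) = |V| - c = 6 - 1 = 5.
nullity = |E| - r(M) = 10 - 5 = 5.
Product = 5 * 5 = 25.

25


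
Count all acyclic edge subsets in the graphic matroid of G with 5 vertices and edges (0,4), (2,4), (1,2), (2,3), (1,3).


An independent set in a graphic matroid is an acyclic edge subset.
G has 5 vertices and 5 edges.
Enumerate all 2^5 = 32 subsets, checking for acyclicity.
Total independent sets = 28.

28


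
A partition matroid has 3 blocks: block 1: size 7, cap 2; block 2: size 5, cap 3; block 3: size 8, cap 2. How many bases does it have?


A basis picks exactly ci elements from block i.
Number of bases = product of C(|Si|, ci).
= C(7,2) * C(5,3) * C(8,2)
= 21 * 10 * 28
= 5880.

5880


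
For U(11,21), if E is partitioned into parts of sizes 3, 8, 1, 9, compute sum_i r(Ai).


r(Ai) = min(|Ai|, 11) for each part.
Sum = min(3,11) + min(8,11) + min(1,11) + min(9,11)
    = 3 + 8 + 1 + 9
    = 21.

21


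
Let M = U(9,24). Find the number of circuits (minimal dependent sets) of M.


In U(9,24), circuits are the (10)-element subsets.
Any set of 10 elements is dependent, and removing any one element gives
an independent set of size 9, so it is a minimal dependent set.
Number of circuits = C(24,10) = 1961256.

1961256


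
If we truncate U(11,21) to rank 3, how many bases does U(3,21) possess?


Truncating U(11,21) to rank 3 gives U(3,21).
Bases of U(3,21) are all 3-element subsets of 21 elements.
Number of bases = C(21,3) = 21! / (3! * 18!) = 1330.

1330


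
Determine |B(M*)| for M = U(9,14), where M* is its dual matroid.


The dual of U(r,n) is U(n-r, n) = U(5,14).
Bases of U(5,14) are all (5)-element subsets.
|B(M*)| = C(14,5) = 2002.

2002


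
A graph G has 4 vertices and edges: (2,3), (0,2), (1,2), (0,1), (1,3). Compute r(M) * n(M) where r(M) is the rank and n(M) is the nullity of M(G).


r(M) = |V| - c = 4 - 1 = 3.
nullity = |E| - r(M) = 5 - 3 = 2.
Product = 3 * 2 = 6.

6


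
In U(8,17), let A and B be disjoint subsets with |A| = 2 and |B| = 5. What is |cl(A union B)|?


|A union B| = 2 + 5 = 7 (disjoint).
In U(8,17), cl(S) = S if |S| < 8, else cl(S) = E.
Since 7 < 8, cl(A union B) = A union B.
|cl(A union B)| = 7.

7


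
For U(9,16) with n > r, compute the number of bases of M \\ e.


Deleting e from U(9,16) gives U(9,15) since n > r.
Bases of U(9,15) = C(15,9) = 5005.

5005


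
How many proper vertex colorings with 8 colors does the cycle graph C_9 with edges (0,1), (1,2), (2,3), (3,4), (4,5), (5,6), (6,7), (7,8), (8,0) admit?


P(C_9, k) = (k-1)^9 + (-1)^9*(k-1).
P(8) = (7)^9 - 7
= 40353607 - 7 = 40353600.

40353600


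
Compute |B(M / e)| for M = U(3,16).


Contracting e from U(3,16) gives U(2,15).
Bases of U(2,15) = (15 choose 2) = 105.

105


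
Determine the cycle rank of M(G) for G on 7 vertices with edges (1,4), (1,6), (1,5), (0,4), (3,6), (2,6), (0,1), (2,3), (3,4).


Cycle rank (nullity) = |E| - r(M) = |E| - (|V| - c).
|E| = 9, |V| = 7, c = 1.
Nullity = 9 - (7 - 1) = 9 - 6 = 3.

3


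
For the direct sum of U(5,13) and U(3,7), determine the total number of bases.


Bases of a direct sum M1 + M2: |B| = |B(M1)| * |B(M2)|.
|B(U(5,13))| = C(13,5) = 1287.
|B(U(3,7))| = C(7,3) = 35.
Total bases = 1287 * 35 = 45045.

45045


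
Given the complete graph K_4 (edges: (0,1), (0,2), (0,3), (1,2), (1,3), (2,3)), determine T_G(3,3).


T(K_4; x,y) = x^3 + 3x^2 + 4xy + 2x + y^3 + 3y^2 + 2y.
Substituting x=3, y=3:
= 27 + 27 + 36 + 6 + 27 + 27 + 6
= 156.

156


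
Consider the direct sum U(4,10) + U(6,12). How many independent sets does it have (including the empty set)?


For a direct sum, |I(M1+M2)| = |I(M1)| * |I(M2)|.
|I(U(4,10))| = sum C(10,k) for k=0..4 = 386.
|I(U(6,12))| = sum C(12,k) for k=0..6 = 2510.
Total = 386 * 2510 = 968860.

968860


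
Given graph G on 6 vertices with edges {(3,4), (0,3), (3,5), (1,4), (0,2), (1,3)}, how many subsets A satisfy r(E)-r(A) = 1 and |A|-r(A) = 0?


R(x,y) = sum over A in 2^E of x^(r(E)-r(A)) * y^(|A|-r(A)).
G has 6 vertices, 6 edges. r(E) = 5.
Enumerate all 2^6 = 64 subsets.
Count subsets with r(E)-r(A)=1 and |A|-r(A)=0: 12.

12


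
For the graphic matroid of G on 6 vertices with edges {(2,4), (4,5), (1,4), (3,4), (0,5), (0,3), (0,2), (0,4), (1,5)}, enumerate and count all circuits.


A circuit in a graphic matroid = edge set of a simple cycle.
G has 6 vertices and 9 edges.
Enumerating all minimal edge subsets forming cycles...
Total circuits found: 10.

10


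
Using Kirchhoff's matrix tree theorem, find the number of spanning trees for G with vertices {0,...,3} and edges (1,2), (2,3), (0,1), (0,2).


By Kirchhoff's matrix tree theorem, the number of spanning trees equals
the determinant of any cofactor of the Laplacian matrix L.
G has 4 vertices and 4 edges.
Computing the (3 x 3) cofactor determinant gives 3.

3


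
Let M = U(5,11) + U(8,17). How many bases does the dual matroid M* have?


(M1+M2)* = M1* + M2*.
M1* = U(6,11), bases: C(11,6) = 462.
M2* = U(9,17), bases: C(17,9) = 24310.
|B(M*)| = 462 * 24310 = 11231220.

11231220


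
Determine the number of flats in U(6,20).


Flats of U(6,20): every subset of size < 6 is a flat, plus E itself.
Count = C(20,0) + C(20,1) + C(20,2) + C(20,3) + C(20,4) + C(20,5) + 1
     = 1 + 20 + 190 + 1140 + 4845 + 15504 + 1
     = 21701.

21701


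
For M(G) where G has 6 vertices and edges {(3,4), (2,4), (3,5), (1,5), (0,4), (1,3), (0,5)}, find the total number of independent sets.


An independent set in a graphic matroid is an acyclic edge subset.
G has 6 vertices and 7 edges.
Enumerate all 2^7 = 128 subsets, checking for acyclicity.
Total independent sets = 104.

104


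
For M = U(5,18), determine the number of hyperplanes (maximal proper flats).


Hyperplanes of U(5,18) are flats of rank 4.
In a uniform matroid, these are exactly the (4)-element subsets.
Count = (18 choose 4) = 3060.

3060


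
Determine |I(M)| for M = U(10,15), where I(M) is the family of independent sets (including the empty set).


Independent sets of U(10,15) are all subsets of size <= 10.
Count = C(15,0) + C(15,1) + C(15,2) + C(15,3) + C(15,4) + C(15,5) + C(15,6) + C(15,7) + C(15,8) + C(15,9) + C(15,10)
     = 1 + 15 + 105 + 455 + 1365 + 3003 + 5005 + 6435 + 6435 + 5005 + 3003
     = 30827.

30827


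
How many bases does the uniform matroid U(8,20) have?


Bases of U(8,20) are all 8-element subsets of the 20-element ground set.
Number of bases = C(20,8).
(20 choose 8) = 125970.

125970


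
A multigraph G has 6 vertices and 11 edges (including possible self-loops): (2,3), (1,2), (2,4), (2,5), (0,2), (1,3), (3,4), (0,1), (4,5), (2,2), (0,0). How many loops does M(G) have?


In a graphic matroid, a loop is a self-loop edge (u,u) with rank 0.
Examining all 11 edges for self-loops...
Self-loops found: (2,2), (0,0)
Number of loops = 2.

2


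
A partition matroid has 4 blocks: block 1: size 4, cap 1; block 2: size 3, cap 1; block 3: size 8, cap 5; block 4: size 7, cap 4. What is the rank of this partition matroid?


Rank of a partition matroid = sum of min(|Si|, ci) for each block.
= min(4,1) + min(3,1) + min(8,5) + min(7,4)
= 1 + 1 + 5 + 4
= 11.

11


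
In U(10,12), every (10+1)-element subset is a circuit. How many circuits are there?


In U(10,12), circuits are the (11)-element subsets.
Any set of 11 elements is dependent, and removing any one element gives
an independent set of size 10, so it is a minimal dependent set.
Number of circuits = (12 choose 11) = 12.

12


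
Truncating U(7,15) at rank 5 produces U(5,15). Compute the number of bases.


Truncating U(7,15) to rank 5 gives U(5,15).
Bases of U(5,15) are all 5-element subsets of 15 elements.
Number of bases = C(15,5) = 15! / (5! * 10!) = 3003.

3003


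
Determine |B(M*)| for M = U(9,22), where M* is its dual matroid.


The dual of U(r,n) is U(n-r, n) = U(13,22).
Bases of U(13,22) are all (13)-element subsets.
|B(M*)| = C(22,13) = 22! / (13! * 9!) = 497420.

497420


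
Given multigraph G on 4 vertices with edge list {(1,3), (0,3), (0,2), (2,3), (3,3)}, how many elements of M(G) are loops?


In a graphic matroid, a loop is a self-loop edge (u,u) with rank 0.
Examining all 5 edges for self-loops...
Self-loops found: (3,3)
Number of loops = 1.

1


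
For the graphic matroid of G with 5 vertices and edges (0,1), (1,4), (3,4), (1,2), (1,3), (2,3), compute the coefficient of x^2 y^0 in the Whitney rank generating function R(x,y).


R(x,y) = sum over A in 2^E of x^(r(E)-r(A)) * y^(|A|-r(A)).
G has 5 vertices, 6 edges. r(E) = 4.
Enumerate all 2^6 = 64 subsets.
Count subsets with r(E)-r(A)=2 and |A|-r(A)=0: 15.

15


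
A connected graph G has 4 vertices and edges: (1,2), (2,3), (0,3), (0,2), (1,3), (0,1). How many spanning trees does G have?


By Kirchhoff's matrix tree theorem, the number of spanning trees equals
the determinant of any cofactor of the Laplacian matrix L.
G has 4 vertices and 6 edges.
Computing the (3 x 3) cofactor determinant gives 16.

16


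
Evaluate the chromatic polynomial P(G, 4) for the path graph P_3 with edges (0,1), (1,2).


P(P_3, k) = k * (k-1)^(2).
P(4) = 4 * 3^2 = 4 * 9 = 36.

36


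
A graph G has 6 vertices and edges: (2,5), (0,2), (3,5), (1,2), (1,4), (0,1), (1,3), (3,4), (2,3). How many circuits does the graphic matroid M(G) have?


A circuit in a graphic matroid = edge set of a simple cycle.
G has 6 vertices and 9 edges.
Enumerating all minimal edge subsets forming cycles...
Total circuits found: 11.

11


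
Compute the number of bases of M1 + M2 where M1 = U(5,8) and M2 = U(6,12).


Bases of a direct sum M1 + M2: |B| = |B(M1)| * |B(M2)|.
|B(U(5,8))| = C(8,5) = 56.
|B(U(6,12))| = C(12,6) = 924.
Total bases = 56 * 924 = 51744.

51744


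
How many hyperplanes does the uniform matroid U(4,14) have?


Hyperplanes of U(4,14) are flats of rank 3.
In a uniform matroid, these are exactly the (3)-element subsets.
Count = (14 choose 3) = 364.

364


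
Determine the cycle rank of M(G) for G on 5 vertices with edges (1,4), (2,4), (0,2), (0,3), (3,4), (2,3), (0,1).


Cycle rank (nullity) = |E| - r(M) = |E| - (|V| - c).
|E| = 7, |V| = 5, c = 1.
Nullity = 7 - (5 - 1) = 7 - 4 = 3.

3


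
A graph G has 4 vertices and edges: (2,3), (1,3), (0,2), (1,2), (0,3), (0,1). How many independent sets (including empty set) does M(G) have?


An independent set in a graphic matroid is an acyclic edge subset.
G has 4 vertices and 6 edges.
Enumerate all 2^6 = 64 subsets, checking for acyclicity.
Total independent sets = 38.

38


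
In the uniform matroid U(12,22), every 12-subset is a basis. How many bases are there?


Bases of U(12,22) are all 12-element subsets of the 22-element ground set.
Number of bases = C(22,12).
C(22,12) = 646646.

646646


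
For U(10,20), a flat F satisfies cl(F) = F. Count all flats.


Flats of U(10,20): every subset of size < 10 is a flat, plus E itself.
Count = (20 choose 0) + (20 choose 1) + (20 choose 2) + (20 choose 3) + (20 choose 4) + (20 choose 5) + (20 choose 6) + (20 choose 7) + (20 choose 8) + (20 choose 9) + 1
     = 1 + 20 + 190 + 1140 + 4845 + 15504 + 38760 + 77520 + 125970 + 167960 + 1
     = 431911.

431911


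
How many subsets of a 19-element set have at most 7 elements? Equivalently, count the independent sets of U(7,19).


Independent sets of U(7,19) are all subsets of size <= 7.
Count = (19 choose 0) + (19 choose 1) + (19 choose 2) + (19 choose 3) + (19 choose 4) + (19 choose 5) + (19 choose 6) + (19 choose 7)
     = 1 + 19 + 171 + 969 + 3876 + 11628 + 27132 + 50388
     = 94184.

94184


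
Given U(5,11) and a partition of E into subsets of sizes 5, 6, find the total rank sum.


r(Ai) = min(|Ai|, 5) for each part.
Sum = min(5,5) + min(6,5)
    = 5 + 5
    = 10.

10


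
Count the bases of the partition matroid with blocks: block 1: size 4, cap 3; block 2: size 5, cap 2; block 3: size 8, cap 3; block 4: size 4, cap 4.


A basis picks exactly ci elements from block i.
Number of bases = product of C(|Si|, ci).
= C(4,3) * C(5,2) * C(8,3) * C(4,4)
= 4 * 10 * 56 * 1
= 2240.

2240


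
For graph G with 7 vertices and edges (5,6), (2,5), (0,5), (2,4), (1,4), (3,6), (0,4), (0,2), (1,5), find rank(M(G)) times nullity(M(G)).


r(M) = |V| - c = 7 - 1 = 6.
nullity = |E| - r(M) = 9 - 6 = 3.
Product = 6 * 3 = 18.

18


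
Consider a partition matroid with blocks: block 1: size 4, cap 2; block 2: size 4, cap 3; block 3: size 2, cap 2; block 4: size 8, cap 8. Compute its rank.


Rank of a partition matroid = sum of min(|Si|, ci) for each block.
= min(4,2) + min(4,3) + min(2,2) + min(8,8)
= 2 + 3 + 2 + 8
= 15.

15


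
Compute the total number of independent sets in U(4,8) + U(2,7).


For a direct sum, |I(M1+M2)| = |I(M1)| * |I(M2)|.
|I(U(4,8))| = sum C(8,k) for k=0..4 = 163.
|I(U(2,7))| = sum C(7,k) for k=0..2 = 29.
Total = 163 * 29 = 4727.

4727


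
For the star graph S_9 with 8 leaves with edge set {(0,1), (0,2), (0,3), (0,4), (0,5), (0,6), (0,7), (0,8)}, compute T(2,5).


A star on 9 vertices is a tree with 8 edges.
T(x,y) = x^(8) for any tree.
T(2,5) = 2^8 = 256.

256


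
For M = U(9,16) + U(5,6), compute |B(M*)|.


(M1+M2)* = M1* + M2*.
M1* = U(7,16), bases: C(16,7) = 11440.
M2* = U(1,6), bases: C(6,1) = 6.
|B(M*)| = 11440 * 6 = 68640.

68640


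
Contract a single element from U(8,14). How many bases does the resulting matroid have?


Contracting e from U(8,14) gives U(7,13).
Bases of U(7,13) = (13 choose 7) = 1716.

1716


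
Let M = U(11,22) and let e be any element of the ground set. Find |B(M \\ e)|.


Deleting e from U(11,22) gives U(11,21) since n > r.
Bases of U(11,21) = C(21,11) = 21! / (11! * 10!) = 352716.

352716


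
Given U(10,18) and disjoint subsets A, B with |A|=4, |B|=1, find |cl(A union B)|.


|A union B| = 4 + 1 = 5 (disjoint).
In U(10,18), cl(S) = S if |S| < 10, else cl(S) = E.
Since 5 < 10, cl(A union B) = A union B.
|cl(A union B)| = 5.

5


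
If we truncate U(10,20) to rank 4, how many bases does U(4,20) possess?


Truncating U(10,20) to rank 4 gives U(4,20).
Bases of U(4,20) are all 4-element subsets of 20 elements.
Number of bases = C(20,4) = (20 * 19 * 18 * 17) / (1 * 2 * 3 * 4) = 4845.

4845


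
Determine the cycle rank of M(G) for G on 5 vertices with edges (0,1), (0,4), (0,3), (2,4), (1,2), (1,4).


Cycle rank (nullity) = |E| - r(M) = |E| - (|V| - c).
|E| = 6, |V| = 5, c = 1.
Nullity = 6 - (5 - 1) = 6 - 4 = 2.

2


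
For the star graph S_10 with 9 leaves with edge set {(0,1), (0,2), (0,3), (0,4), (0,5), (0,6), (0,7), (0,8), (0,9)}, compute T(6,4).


A star on 10 vertices is a tree with 9 edges.
T(x,y) = x^(9) for any tree.
T(6,4) = 6^9 = 10077696.

10077696


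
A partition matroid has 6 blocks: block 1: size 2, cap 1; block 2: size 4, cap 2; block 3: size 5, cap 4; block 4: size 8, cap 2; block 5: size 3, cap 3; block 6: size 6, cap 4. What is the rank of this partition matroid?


Rank of a partition matroid = sum of min(|Si|, ci) for each block.
= min(2,1) + min(4,2) + min(5,4) + min(8,2) + min(3,3) + min(6,4)
= 1 + 2 + 4 + 2 + 3 + 4
= 16.

16


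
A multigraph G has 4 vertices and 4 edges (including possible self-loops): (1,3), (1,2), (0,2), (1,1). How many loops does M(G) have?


In a graphic matroid, a loop is a self-loop edge (u,u) with rank 0.
Examining all 4 edges for self-loops...
Self-loops found: (1,1)
Number of loops = 1.

1


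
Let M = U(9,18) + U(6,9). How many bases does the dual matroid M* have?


(M1+M2)* = M1* + M2*.
M1* = U(9,18), bases: C(18,9) = 48620.
M2* = U(3,9), bases: C(9,3) = 84.
|B(M*)| = 48620 * 84 = 4084080.

4084080


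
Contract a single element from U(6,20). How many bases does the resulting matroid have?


Contracting e from U(6,20) gives U(5,19).
Bases of U(5,19) = C(19,5) = 19! / (5! * 14!) = 11628.

11628


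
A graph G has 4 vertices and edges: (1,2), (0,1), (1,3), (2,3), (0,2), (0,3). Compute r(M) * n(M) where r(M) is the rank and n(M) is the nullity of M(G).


r(M) = |V| - c = 4 - 1 = 3.
nullity = |E| - r(M) = 6 - 3 = 3.
Product = 3 * 3 = 9.

9


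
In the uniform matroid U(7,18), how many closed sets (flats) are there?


Flats of U(7,18): every subset of size < 7 is a flat, plus E itself.
Count = (18 choose 0) + (18 choose 1) + (18 choose 2) + (18 choose 3) + (18 choose 4) + (18 choose 5) + (18 choose 6) + 1
     = 1 + 18 + 153 + 816 + 3060 + 8568 + 18564 + 1
     = 31181.

31181


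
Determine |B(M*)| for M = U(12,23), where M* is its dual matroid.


The dual of U(r,n) is U(n-r, n) = U(11,23).
Bases of U(11,23) are all (11)-element subsets.
|B(M*)| = C(23,11) = 1352078.

1352078


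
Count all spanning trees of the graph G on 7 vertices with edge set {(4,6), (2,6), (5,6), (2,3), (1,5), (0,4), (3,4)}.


By Kirchhoff's matrix tree theorem, the number of spanning trees equals
the determinant of any cofactor of the Laplacian matrix L.
G has 7 vertices and 7 edges.
Computing the (6 x 6) cofactor determinant gives 4.

4


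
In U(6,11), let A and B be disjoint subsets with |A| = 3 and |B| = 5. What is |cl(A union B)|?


|A union B| = 3 + 5 = 8 (disjoint).
In U(6,11), cl(S) = S if |S| < 6, else cl(S) = E.
Since 8 >= 6, cl(A union B) = E.
|cl(A union B)| = 11.

11


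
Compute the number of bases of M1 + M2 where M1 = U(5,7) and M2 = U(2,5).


Bases of a direct sum M1 + M2: |B| = |B(M1)| * |B(M2)|.
|B(U(5,7))| = C(7,5) = 21.
|B(U(2,5))| = C(5,2) = 10.
Total bases = 21 * 10 = 210.

210


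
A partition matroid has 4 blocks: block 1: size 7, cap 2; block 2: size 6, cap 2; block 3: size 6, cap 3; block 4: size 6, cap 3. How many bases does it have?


A basis picks exactly ci elements from block i.
Number of bases = product of C(|Si|, ci).
= C(7,2) * C(6,2) * C(6,3) * C(6,3)
= 21 * 15 * 20 * 20
= 126000.

126000


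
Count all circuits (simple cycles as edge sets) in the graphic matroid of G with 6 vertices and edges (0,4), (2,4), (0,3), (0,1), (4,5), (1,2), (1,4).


A circuit in a graphic matroid = edge set of a simple cycle.
G has 6 vertices and 7 edges.
Enumerating all minimal edge subsets forming cycles...
Total circuits found: 3.

3


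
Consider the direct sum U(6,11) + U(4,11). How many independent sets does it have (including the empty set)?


For a direct sum, |I(M1+M2)| = |I(M1)| * |I(M2)|.
|I(U(6,11))| = sum C(11,k) for k=0..6 = 1486.
|I(U(4,11))| = sum C(11,k) for k=0..4 = 562.
Total = 1486 * 562 = 835132.

835132


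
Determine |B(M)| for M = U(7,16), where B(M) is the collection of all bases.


Bases of U(7,16) are all 7-element subsets of the 16-element ground set.
Number of bases = C(16,7).
(16 choose 7) = 11440.

11440


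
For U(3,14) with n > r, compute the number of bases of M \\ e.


Deleting e from U(3,14) gives U(3,13) since n > r.
Bases of U(3,13) = (13 choose 3) = 286.

286


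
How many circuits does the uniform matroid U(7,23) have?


In U(7,23), circuits are the (8)-element subsets.
Any set of 8 elements is dependent, and removing any one element gives
an independent set of size 7, so it is a minimal dependent set.
Number of circuits = (23 choose 8) = 490314.

490314


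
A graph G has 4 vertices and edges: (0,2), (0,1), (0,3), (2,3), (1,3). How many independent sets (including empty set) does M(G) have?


An independent set in a graphic matroid is an acyclic edge subset.
G has 4 vertices and 5 edges.
Enumerate all 2^5 = 32 subsets, checking for acyclicity.
Total independent sets = 24.

24


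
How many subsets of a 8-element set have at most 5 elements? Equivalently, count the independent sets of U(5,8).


Independent sets of U(5,8) are all subsets of size <= 5.
Count = (8 choose 0) + (8 choose 1) + (8 choose 2) + (8 choose 3) + (8 choose 4) + (8 choose 5)
     = 1 + 8 + 28 + 56 + 70 + 56
     = 219.

219


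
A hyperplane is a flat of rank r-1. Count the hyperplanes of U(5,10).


Hyperplanes of U(5,10) are flats of rank 4.
In a uniform matroid, these are exactly the (4)-element subsets.
Count = C(10,4) = (10 * 9 * 8 * 7) / (1 * 2 * 3 * 4) = 210.

210


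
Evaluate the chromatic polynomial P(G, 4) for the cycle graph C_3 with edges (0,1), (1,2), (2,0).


P(C_3, k) = (k-1)^3 + (-1)^3*(k-1).
P(4) = (3)^3 - 3
= 27 - 3 = 24.

24


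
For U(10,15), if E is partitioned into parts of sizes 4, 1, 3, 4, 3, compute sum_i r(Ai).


r(Ai) = min(|Ai|, 10) for each part.
Sum = min(4,10) + min(1,10) + min(3,10) + min(4,10) + min(3,10)
    = 4 + 1 + 3 + 4 + 3
    = 15.

15


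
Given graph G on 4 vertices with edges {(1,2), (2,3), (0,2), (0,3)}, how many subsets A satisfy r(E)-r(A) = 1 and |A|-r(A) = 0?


R(x,y) = sum over A in 2^E of x^(r(E)-r(A)) * y^(|A|-r(A)).
G has 4 vertices, 4 edges. r(E) = 3.
Enumerate all 2^4 = 16 subsets.
Count subsets with r(E)-r(A)=1 and |A|-r(A)=0: 6.

6


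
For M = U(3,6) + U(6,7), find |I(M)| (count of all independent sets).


For a direct sum, |I(M1+M2)| = |I(M1)| * |I(M2)|.
|I(U(3,6))| = sum C(6,k) for k=0..3 = 42.
|I(U(6,7))| = sum C(7,k) for k=0..6 = 127.
Total = 42 * 127 = 5334.

5334


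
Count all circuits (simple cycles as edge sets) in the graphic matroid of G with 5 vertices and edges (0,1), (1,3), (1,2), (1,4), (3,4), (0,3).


A circuit in a graphic matroid = edge set of a simple cycle.
G has 5 vertices and 6 edges.
Enumerating all minimal edge subsets forming cycles...
Total circuits found: 3.

3


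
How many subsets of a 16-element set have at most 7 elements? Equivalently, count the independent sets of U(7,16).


Independent sets of U(7,16) are all subsets of size <= 7.
Count = (16 choose 0) + (16 choose 1) + (16 choose 2) + (16 choose 3) + (16 choose 4) + (16 choose 5) + (16 choose 6) + (16 choose 7)
     = 1 + 16 + 120 + 560 + 1820 + 4368 + 8008 + 11440
     = 26333.

26333


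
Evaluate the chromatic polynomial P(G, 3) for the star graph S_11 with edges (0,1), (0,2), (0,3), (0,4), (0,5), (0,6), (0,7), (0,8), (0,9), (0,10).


P(tree, k) = k * (k-1)^(10) for any tree on 11 vertices.
P(3) = 3 * 2^10 = 3 * 1024 = 3072.

3072


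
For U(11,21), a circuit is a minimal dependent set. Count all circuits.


In U(11,21), circuits are the (12)-element subsets.
Any set of 12 elements is dependent, and removing any one element gives
an independent set of size 11, so it is a minimal dependent set.
Number of circuits = (21 choose 12) = 293930.

293930


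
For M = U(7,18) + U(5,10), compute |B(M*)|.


(M1+M2)* = M1* + M2*.
M1* = U(11,18), bases: C(18,11) = 31824.
M2* = U(5,10), bases: C(10,5) = 252.
|B(M*)| = 31824 * 252 = 8019648.

8019648


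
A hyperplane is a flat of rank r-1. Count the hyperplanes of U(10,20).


Hyperplanes of U(10,20) are flats of rank 9.
In a uniform matroid, these are exactly the (9)-element subsets.
Count = C(20,9) = 167960.

167960


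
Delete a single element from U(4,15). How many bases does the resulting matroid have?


Deleting e from U(4,15) gives U(4,14) since n > r.
Bases of U(4,14) = (14 choose 4) = 1001.

1001


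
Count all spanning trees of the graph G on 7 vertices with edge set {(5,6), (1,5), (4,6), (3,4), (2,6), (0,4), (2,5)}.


By Kirchhoff's matrix tree theorem, the number of spanning trees equals
the determinant of any cofactor of the Laplacian matrix L.
G has 7 vertices and 7 edges.
Computing the (6 x 6) cofactor determinant gives 3.

3


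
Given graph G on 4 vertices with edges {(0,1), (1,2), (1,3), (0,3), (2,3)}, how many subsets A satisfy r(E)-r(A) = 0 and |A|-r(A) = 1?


R(x,y) = sum over A in 2^E of x^(r(E)-r(A)) * y^(|A|-r(A)).
G has 4 vertices, 5 edges. r(E) = 3.
Enumerate all 2^5 = 32 subsets.
Count subsets with r(E)-r(A)=0 and |A|-r(A)=1: 5.

5


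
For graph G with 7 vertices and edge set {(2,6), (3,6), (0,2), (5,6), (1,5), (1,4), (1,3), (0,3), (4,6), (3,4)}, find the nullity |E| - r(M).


Cycle rank (nullity) = |E| - r(M) = |E| - (|V| - c).
|E| = 10, |V| = 7, c = 1.
Nullity = 10 - (7 - 1) = 10 - 6 = 4.

4
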